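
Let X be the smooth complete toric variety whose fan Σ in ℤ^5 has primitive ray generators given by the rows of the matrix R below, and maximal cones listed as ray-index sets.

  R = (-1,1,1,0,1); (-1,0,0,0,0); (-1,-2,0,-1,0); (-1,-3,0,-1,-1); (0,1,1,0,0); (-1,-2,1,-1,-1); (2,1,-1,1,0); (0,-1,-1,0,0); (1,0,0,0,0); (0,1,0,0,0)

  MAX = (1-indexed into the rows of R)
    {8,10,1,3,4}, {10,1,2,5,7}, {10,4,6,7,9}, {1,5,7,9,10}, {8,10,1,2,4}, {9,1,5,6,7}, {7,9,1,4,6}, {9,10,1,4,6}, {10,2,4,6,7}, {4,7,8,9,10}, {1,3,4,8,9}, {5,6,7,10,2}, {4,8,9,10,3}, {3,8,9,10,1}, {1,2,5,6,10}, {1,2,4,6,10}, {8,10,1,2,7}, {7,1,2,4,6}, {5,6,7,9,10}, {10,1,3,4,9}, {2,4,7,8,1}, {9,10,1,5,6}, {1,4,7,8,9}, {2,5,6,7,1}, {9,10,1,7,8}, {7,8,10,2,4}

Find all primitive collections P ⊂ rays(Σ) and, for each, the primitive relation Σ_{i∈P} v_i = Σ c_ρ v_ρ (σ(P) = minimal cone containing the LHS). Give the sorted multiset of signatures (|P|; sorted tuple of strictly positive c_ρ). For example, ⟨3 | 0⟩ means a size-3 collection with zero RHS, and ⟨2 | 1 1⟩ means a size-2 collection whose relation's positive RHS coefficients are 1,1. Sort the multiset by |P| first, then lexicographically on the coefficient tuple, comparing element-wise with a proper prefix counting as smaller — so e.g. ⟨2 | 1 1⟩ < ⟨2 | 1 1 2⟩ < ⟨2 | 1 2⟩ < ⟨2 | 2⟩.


Primitive collections (11):

  • {2,9}:  v_{2} + v_{9} = 0 ; sig = ⟨2 | 0⟩
  • {5,8}:  v_{5} + v_{8} = 0 ; sig = ⟨2 | 0⟩
  • {4,5}:  v_{4} + v_{5} = v_{6} ; sig = ⟨2 | 1⟩
  • {6,8}:  v_{6} + v_{8} = v_{4} ; sig = ⟨2 | 1⟩
  • {3,7}:  v_{3} + v_{7} = v_{8} + v_{9} ; sig = ⟨2 | 1 1⟩
  • {2,3}:  v_{2} + v_{3} = v_{1} + v_{4} + v_{8} + v_{10} ; sig = ⟨2 | 1 1 1 1⟩
  • {3,5}:  v_{3} + v_{5} = v_{1} + v_{4} + v_{9} + v_{10} ; sig = ⟨2 | 1 1 1 1⟩
  • {3,6}:  v_{3} + v_{6} = v_{1} + 2·v_{4} + v_{9} + v_{10} ; sig = ⟨2 | 1 1 1 2⟩
  • {1,4,7,10}:  v_{1} + v_{4} + v_{7} + v_{10} = 0 ; sig = ⟨4 | 0⟩
  • {1,6,7,10}:  v_{1} + v_{6} + v_{7} + v_{10} = v_{5} ; sig = ⟨4 | 1⟩
  • {1,4,8,9,10}:  v_{1} + v_{4} + v_{8} + v_{9} + v_{10} = v_{3} ; sig = ⟨5 | 1⟩

so the primitive-relation signature multiset is
{ ⟨2 | 0⟩ ×2,  ⟨2 | 1⟩ ×2,  ⟨2 | 1 1⟩,  ⟨2 | 1 1 1 1⟩ ×2,  ⟨2 | 1 1 1 2⟩,  ⟨4 | 0⟩,  ⟨4 | 1⟩,  ⟨5 | 1⟩ }


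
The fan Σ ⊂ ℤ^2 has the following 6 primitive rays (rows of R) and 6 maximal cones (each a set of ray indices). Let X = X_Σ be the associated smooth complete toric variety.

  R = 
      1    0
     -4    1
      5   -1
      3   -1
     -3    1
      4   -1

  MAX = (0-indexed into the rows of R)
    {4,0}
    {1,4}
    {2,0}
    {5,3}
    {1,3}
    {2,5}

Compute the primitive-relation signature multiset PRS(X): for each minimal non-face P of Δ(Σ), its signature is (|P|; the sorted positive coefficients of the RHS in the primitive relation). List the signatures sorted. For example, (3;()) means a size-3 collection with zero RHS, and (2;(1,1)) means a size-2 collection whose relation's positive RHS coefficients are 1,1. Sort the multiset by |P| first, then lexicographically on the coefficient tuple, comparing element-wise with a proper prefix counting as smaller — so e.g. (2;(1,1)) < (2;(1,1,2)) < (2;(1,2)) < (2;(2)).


Primitive collections (9):

  P={1,5}:  v_{1} + v_{5} = 0 ; sig = (2;())
  P={3,4}:  v_{3} + v_{4} = 0 ; sig = (2;())
  P={0,1}:  v_{0} + v_{1} = v_{4} ; sig = (2;(1))
  P={0,3}:  v_{0} + v_{3} = v_{5} ; sig = (2;(1))
  P={0,5}:  v_{0} + v_{5} = v_{2} ; sig = (2;(1))
  P={1,2}:  v_{1} + v_{2} = v_{0} ; sig = (2;(1))
  P={4,5}:  v_{4} + v_{5} = v_{0} ; sig = (2;(1))
  P={2,3}:  v_{2} + v_{3} = 2·v_{5} ; sig = (2;(2))
  P={2,4}:  v_{2} + v_{4} = 2·v_{0} ; sig = (2;(2))

Signatures (|P|; sorted positive RHS coefficients), sorted:
    (2;())
    (2;())
    (2;(1))
    (2;(1))
    (2;(1))
    (2;(1))
    (2;(1))
    (2;(2))
    (2;(2))


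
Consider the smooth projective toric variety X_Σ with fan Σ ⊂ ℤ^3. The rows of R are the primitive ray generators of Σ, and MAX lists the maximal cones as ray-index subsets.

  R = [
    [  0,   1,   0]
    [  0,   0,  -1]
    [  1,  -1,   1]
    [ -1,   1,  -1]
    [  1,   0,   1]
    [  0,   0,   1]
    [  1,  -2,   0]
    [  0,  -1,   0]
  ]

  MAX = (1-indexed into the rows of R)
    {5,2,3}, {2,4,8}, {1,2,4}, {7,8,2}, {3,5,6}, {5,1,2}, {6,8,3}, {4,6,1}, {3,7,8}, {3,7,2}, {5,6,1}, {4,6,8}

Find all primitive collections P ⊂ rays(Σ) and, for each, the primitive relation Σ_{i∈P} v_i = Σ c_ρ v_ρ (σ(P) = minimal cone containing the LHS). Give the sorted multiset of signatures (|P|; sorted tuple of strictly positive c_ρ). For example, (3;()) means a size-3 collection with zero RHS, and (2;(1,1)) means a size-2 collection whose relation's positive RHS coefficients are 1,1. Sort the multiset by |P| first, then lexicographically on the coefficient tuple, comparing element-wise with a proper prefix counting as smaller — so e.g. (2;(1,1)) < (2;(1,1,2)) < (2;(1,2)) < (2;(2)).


The 11 primitive collections of Σ (r=8, n=3):

  P = {1,8}:  v_{1} + v_{8} = 0  so sig = (2;())
  P = {2,6}:  v_{2} + v_{6} = 0  so sig = (2;())
  P = {3,4}:  v_{3} + v_{4} = 0  so sig = (2;())
  P = {1,3}:  v_{1} + v_{3} = v_{5}  so sig = (2;(1))
  P = {4,5}:  v_{4} + v_{5} = v_{1}  so sig = (2;(1))
  P = {5,8}:  v_{5} + v_{8} = v_{3}  so sig = (2;(1))
  P = {1,7}:  v_{1} + v_{7} = v_{2} + v_{3}  so sig = (2;(1,1))
  P = {4,7}:  v_{4} + v_{7} = v_{2} + v_{8}  so sig = (2;(1,1))
  P = {6,7}:  v_{6} + v_{7} = v_{3} + v_{8}  so sig = (2;(1,1))
  P = {5,7}:  v_{5} + v_{7} = v_{2} + 2·v_{3}  so sig = (2;(1,2))
  P = {2,3,8}:  v_{2} + v_{3} + v_{8} = v_{7}  so sig = (3;(1))

so the primitive-relation signature multiset is
{ (2;()) ×3,  (2;(1)) ×3,  (2;(1,1)) ×3,  (2;(1,2)),  (3;(1)) }


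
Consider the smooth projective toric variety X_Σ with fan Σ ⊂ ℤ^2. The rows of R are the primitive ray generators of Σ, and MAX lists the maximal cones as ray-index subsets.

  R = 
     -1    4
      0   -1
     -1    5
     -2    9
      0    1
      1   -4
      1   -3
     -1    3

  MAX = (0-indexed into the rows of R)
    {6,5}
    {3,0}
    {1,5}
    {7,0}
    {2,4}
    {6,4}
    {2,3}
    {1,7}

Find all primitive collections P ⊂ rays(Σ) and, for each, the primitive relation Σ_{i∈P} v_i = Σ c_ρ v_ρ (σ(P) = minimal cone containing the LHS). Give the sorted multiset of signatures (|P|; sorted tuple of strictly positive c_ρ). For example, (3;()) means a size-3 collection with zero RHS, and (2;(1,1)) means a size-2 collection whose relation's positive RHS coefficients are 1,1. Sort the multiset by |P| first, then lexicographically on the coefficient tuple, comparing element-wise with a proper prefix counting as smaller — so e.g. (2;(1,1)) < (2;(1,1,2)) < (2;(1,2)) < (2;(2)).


20 minimal non-faces of Δ(Σ) (on 8 rays):

  P = {0,5}:  v_{0} + v_{5} = 0 ; sig = (2;())
  P = {1,4}:  v_{1} + v_{4} = 0 ; sig = (2;())
  P = {6,7}:  v_{6} + v_{7} = 0 ; sig = (2;())
  P = {0,1}:  v_{0} + v_{1} = v_{7} ; sig = (2;(1))
  P = {0,2}:  v_{0} + v_{2} = v_{3} ; sig = (2;(1))
  P = {0,4}:  v_{0} + v_{4} = v_{2} ; sig = (2;(1))
  P = {0,6}:  v_{0} + v_{6} = v_{4} ; sig = (2;(1))
  P = {1,2}:  v_{1} + v_{2} = v_{0} ; sig = (2;(1))
  P = {1,6}:  v_{1} + v_{6} = v_{5} ; sig = (2;(1))
  P = {2,5}:  v_{2} + v_{5} = v_{4} ; sig = (2;(1))
  P = {3,5}:  v_{3} + v_{5} = v_{2} ; sig = (2;(1))
  P = {4,5}:  v_{4} + v_{5} = v_{6} ; sig = (2;(1))
  P = {4,7}:  v_{4} + v_{7} = v_{0} ; sig = (2;(1))
  P = {5,7}:  v_{5} + v_{7} = v_{1} ; sig = (2;(1))
  P = {3,6}:  v_{3} + v_{6} = v_{2} + v_{4} ; sig = (2;(1,1))
  P = {1,3}:  v_{1} + v_{3} = 2·v_{0} ; sig = (2;(2))
  P = {2,6}:  v_{2} + v_{6} = 2·v_{4} ; sig = (2;(2))
  P = {2,7}:  v_{2} + v_{7} = 2·v_{0} ; sig = (2;(2))
  P = {3,4}:  v_{3} + v_{4} = 2·v_{2} ; sig = (2;(2))
  P = {3,7}:  v_{3} + v_{7} = 3·v_{0} ; sig = (2;(3))

Sorted signature multiset PRS(X):
    (2;())
    (2;())
    (2;())
    (2;(1))
    (2;(1))
    (2;(1))
    (2;(1))
    (2;(1))
    (2;(1))
    (2;(1))
    (2;(1))
    (2;(1))
    (2;(1))
    (2;(1))
    (2;(1,1))
    (2;(2))
    (2;(2))
    (2;(2))
    (2;(2))
    (2;(3))


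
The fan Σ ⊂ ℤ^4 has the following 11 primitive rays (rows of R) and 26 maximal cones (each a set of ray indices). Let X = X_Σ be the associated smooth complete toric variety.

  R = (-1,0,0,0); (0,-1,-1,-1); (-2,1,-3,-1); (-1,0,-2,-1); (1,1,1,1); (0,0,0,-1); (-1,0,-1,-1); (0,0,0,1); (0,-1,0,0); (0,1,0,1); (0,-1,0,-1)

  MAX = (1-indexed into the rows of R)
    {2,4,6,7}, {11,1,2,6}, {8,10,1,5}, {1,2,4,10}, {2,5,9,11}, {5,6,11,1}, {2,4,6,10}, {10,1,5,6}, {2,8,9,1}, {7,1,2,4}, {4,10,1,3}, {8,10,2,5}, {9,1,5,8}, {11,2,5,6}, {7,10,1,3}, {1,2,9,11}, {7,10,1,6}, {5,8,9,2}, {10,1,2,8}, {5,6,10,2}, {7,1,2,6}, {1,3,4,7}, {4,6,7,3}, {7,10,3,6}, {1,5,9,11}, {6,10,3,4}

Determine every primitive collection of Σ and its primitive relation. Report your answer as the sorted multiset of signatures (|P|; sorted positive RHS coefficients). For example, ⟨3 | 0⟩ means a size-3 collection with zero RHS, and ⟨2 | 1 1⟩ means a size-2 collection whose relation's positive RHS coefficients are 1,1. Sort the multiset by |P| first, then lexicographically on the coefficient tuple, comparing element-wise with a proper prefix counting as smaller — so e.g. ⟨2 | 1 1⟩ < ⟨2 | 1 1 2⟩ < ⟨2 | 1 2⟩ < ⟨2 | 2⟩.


Minimal non-faces — 24 found among 11 rays, 26 max cones:

  {6,8}:  v_{6} + v_{8} = 0  so sig = ⟨2 | 0⟩
  {10,11}:  v_{10} + v_{11} = 0  so sig = ⟨2 | 0⟩
  {6,9}:  v_{6} + v_{9} = v_{11}  so sig = ⟨2 | 1⟩
  {8,11}:  v_{8} + v_{11} = v_{9}  so sig = ⟨2 | 1⟩
  {9,10}:  v_{9} + v_{10} = v_{8}  so sig = ⟨2 | 1⟩
  {3,11}:  v_{3} + v_{11} = v_{4} + v_{7}  so sig = ⟨2 | 1 1⟩
  {4,11}:  v_{4} + v_{11} = v_{2} + v_{7}  so sig = ⟨2 | 1 1⟩
  {5,7}:  v_{5} + v_{7} = v_{6} + v_{10}  so sig = ⟨2 | 1 1⟩
  {7,9}:  v_{7} + v_{9} = v_{1} + v_{2}  so sig = ⟨2 | 1 1⟩
  {7,8}:  v_{7} + v_{8} = v_{1} + v_{2} + v_{10}  so sig = ⟨2 | 1 1 1⟩
  {7,11}:  v_{7} + v_{11} = v_{1} + v_{2} + v_{6}  so sig = ⟨2 | 1 1 1⟩
  {3,9}:  v_{3} + v_{9} = v_{1} + v_{2} + v_{4} + v_{10}  so sig = ⟨2 | 1 1 1 1⟩
  {3,8}:  v_{3} + v_{8} = v_{1} + v_{2} + v_{4} + 2·v_{10}  so sig = ⟨2 | 1 1 1 2⟩
  {3,5}:  v_{3} + v_{5} = v_{4} + v_{6} + 2·v_{10}  so sig = ⟨2 | 1 1 2⟩
  {4,5}:  v_{4} + v_{5} = v_{2} + v_{6} + 2·v_{10}  so sig = ⟨2 | 1 1 2⟩
  {4,9}:  v_{4} + v_{9} = v_{1} + 2·v_{2} + v_{10}  so sig = ⟨2 | 1 1 2⟩
  {4,8}:  v_{4} + v_{8} = v_{1} + 2·v_{2} + 2·v_{10}  so sig = ⟨2 | 1 2 2⟩
  {2,3}:  v_{2} + v_{3} = 2·v_{4}  so sig = ⟨2 | 2⟩
  {1,2,5}:  v_{1} + v_{2} + v_{5} = 0  so sig = ⟨3 | 0⟩
  {2,7,10}:  v_{2} + v_{7} + v_{10} = v_{4}  so sig = ⟨3 | 1⟩
  {4,7,10}:  v_{4} + v_{7} + v_{10} = v_{3}  so sig = ⟨3 | 1⟩
  {1,3,6}:  v_{1} + v_{3} + v_{6} = 3·v_{7} + v_{10}  so sig = ⟨3 | 1 3⟩
  {1,4,6}:  v_{1} + v_{4} + v_{6} = 2·v_{7}  so sig = ⟨3 | 2⟩
  {1,2,6,10}:  v_{1} + v_{2} + v_{6} + v_{10} = v_{7}  so sig = ⟨4 | 1⟩

so the primitive-relation signature multiset is
    |P|=2: 18 collections, coeffs (), (), (1), (1), (1), (1,1), (1,1), (1,1), (1,1), (1,1,1), (1,1,1), (1,1,1,1), (1,1,1,2), (1,1,2), (1,1,2), (1,1,2), (1,2,2), (2)
    |P|=3: 5 collections, coeffs (), (1), (1), (1,3), (2)
    |P|=4: 1 collection, coeffs (1)


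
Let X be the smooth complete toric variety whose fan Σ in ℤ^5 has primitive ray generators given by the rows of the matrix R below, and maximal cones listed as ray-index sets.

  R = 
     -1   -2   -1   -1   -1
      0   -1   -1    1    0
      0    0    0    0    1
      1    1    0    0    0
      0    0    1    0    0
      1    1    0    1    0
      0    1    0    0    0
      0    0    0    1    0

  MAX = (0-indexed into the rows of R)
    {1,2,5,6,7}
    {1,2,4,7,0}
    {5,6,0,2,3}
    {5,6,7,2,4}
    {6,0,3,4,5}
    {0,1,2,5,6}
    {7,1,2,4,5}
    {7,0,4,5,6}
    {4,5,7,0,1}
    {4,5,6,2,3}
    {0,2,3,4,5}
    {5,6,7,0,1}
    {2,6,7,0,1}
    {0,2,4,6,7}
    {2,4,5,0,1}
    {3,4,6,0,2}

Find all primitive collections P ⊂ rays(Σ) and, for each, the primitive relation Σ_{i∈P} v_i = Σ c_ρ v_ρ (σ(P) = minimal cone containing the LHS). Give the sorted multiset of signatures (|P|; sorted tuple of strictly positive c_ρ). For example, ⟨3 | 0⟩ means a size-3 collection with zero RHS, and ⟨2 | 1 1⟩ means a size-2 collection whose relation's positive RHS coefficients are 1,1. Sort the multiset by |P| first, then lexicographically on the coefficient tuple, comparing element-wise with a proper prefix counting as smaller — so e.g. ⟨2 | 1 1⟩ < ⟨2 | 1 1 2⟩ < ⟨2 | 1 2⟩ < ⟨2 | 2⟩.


Σ has 5 primitive collections:

  P={3,7}:  v_{3} + v_{7} = v_{5}  so sig = ⟨2 | 1⟩
  P={1,3}:  v_{1} + v_{3} = v_{0} + v_{2} + 2·v_{5}  so sig = ⟨2 | 1 1 2⟩
  P={1,4,6}:  v_{1} + v_{4} + v_{6} = v_{7}  so sig = ⟨3 | 1⟩
  P={0,2,5,7}:  v_{0} + v_{2} + v_{5} + v_{7} = v_{1}  so sig = ⟨4 | 1⟩
  P={0,2,4,5,6}:  v_{0} + v_{2} + v_{4} + v_{5} + v_{6} = 0  so sig = ⟨5 | 0⟩

so the primitive-relation signature multiset is
    |P|=2: 2 collections, coeffs (1), (1,1,2)
    |P|=3: 1 collection, coeffs (1)
    |P|=4: 1 collection, coeffs (1)
    |P|=5: 1 collection, coeffs ()


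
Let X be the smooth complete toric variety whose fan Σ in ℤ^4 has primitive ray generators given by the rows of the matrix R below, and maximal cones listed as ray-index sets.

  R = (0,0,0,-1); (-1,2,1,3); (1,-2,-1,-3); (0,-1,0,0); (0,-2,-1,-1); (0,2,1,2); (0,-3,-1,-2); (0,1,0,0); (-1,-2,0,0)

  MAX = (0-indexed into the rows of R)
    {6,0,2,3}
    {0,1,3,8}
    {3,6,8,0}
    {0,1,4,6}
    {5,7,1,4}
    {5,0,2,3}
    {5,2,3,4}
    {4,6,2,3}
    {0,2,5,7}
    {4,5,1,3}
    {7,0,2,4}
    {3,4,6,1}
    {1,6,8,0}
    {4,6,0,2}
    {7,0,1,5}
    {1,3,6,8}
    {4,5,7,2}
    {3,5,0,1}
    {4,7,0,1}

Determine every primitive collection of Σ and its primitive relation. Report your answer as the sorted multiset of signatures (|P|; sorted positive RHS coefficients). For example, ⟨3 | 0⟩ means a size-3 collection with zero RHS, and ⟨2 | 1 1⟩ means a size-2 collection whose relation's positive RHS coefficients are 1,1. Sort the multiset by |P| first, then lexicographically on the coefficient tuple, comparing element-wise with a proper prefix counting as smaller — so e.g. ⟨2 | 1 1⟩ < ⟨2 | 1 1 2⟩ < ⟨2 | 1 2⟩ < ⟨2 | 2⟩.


|primitive collections| = 11. Relations:

  P = {1,2}:  v_{1} + v_{2} = 0  →  sig = ⟨2 | 0⟩
  P = {3,7}:  v_{3} + v_{7} = 0  →  sig = ⟨2 | 0⟩
  P = {5,6}:  v_{5} + v_{6} = v_{3}  →  sig = ⟨2 | 1⟩
  P = {6,7}:  v_{6} + v_{7} = v_{0} + v_{4}  →  sig = ⟨2 | 1 1⟩
  P = {2,8}:  v_{2} + v_{8} = v_{0} + v_{3} + v_{6}  →  sig = ⟨2 | 1 1 1⟩
  P = {7,8}:  v_{7} + v_{8} = v_{0} + v_{1} + v_{6}  →  sig = ⟨2 | 1 1 1⟩
  P = {5,8}:  v_{5} + v_{8} = v_{0} + v_{1} + 2·v_{3}  →  sig = ⟨2 | 1 1 2⟩
  P = {4,8}:  v_{4} + v_{8} = v_{1} + 2·v_{6}  →  sig = ⟨2 | 1 2⟩
  P = {0,4,5}:  v_{0} + v_{4} + v_{5} = 0  →  sig = ⟨3 | 0⟩
  P = {0,3,4}:  v_{0} + v_{3} + v_{4} = v_{6}  →  sig = ⟨3 | 1⟩
  P = {0,1,3,6}:  v_{0} + v_{1} + v_{3} + v_{6} = v_{8}  →  sig = ⟨4 | 1⟩

Signatures (|P|; sorted positive RHS coefficients), sorted:
    ⟨2 | 0⟩
    ⟨2 | 0⟩
    ⟨2 | 1⟩
    ⟨2 | 1 1⟩
    ⟨2 | 1 1 1⟩
    ⟨2 | 1 1 1⟩
    ⟨2 | 1 1 2⟩
    ⟨2 | 1 2⟩
    ⟨3 | 0⟩
    ⟨3 | 1⟩
    ⟨4 | 1⟩


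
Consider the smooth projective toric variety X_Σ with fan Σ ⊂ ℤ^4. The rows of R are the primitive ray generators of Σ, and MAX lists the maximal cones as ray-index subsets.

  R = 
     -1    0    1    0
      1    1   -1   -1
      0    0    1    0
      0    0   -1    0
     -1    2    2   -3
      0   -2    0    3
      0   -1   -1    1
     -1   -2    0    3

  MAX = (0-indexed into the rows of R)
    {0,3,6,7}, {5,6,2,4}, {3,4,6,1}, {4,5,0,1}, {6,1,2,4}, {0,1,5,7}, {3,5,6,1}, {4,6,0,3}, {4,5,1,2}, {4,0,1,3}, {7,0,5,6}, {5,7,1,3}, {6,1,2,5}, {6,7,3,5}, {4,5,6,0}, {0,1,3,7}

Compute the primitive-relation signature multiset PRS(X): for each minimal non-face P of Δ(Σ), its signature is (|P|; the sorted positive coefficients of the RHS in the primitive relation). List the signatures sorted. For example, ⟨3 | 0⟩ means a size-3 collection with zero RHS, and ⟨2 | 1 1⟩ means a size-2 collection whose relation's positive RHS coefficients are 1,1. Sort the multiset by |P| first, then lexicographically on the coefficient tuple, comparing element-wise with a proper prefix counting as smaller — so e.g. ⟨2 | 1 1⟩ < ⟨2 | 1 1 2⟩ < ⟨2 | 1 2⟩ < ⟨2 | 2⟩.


Σ has 9 primitive collections:

  • {2,3}:  v_{2} + v_{3} = 0  so sig = ⟨2 | 0⟩
  • {0,2}:  v_{0} + v_{2} = v_{4} + v_{5}  so sig = ⟨2 | 1 1⟩
  • {2,7}:  v_{2} + v_{7} = v_{0} + v_{5}  so sig = ⟨2 | 1 1⟩
  • {4,7}:  v_{4} + v_{7} = 2·v_{0}  so sig = ⟨2 | 2⟩
  • {0,1,6}:  v_{0} + v_{1} + v_{6} = v_{3}  so sig = ⟨3 | 1⟩
  • {0,3,5}:  v_{0} + v_{3} + v_{5} = v_{7}  so sig = ⟨3 | 1⟩
  • {3,4,5}:  v_{3} + v_{4} + v_{5} = v_{0}  so sig = ⟨3 | 1⟩
  • {1,6,7}:  v_{1} + v_{6} + v_{7} = 2·v_{3} + v_{5}  so sig = ⟨3 | 1 2⟩
  • {1,4,5,6}:  v_{1} + v_{4} + v_{5} + v_{6} = 0  so sig = ⟨4 | 0⟩

Hence PRS(X_Σ) =
    ⟨2 | 0⟩
    ⟨2 | 1 1⟩
    ⟨2 | 1 1⟩
    ⟨2 | 2⟩
    ⟨3 | 1⟩
    ⟨3 | 1⟩
    ⟨3 | 1⟩
    ⟨3 | 1 2⟩
    ⟨4 | 0⟩


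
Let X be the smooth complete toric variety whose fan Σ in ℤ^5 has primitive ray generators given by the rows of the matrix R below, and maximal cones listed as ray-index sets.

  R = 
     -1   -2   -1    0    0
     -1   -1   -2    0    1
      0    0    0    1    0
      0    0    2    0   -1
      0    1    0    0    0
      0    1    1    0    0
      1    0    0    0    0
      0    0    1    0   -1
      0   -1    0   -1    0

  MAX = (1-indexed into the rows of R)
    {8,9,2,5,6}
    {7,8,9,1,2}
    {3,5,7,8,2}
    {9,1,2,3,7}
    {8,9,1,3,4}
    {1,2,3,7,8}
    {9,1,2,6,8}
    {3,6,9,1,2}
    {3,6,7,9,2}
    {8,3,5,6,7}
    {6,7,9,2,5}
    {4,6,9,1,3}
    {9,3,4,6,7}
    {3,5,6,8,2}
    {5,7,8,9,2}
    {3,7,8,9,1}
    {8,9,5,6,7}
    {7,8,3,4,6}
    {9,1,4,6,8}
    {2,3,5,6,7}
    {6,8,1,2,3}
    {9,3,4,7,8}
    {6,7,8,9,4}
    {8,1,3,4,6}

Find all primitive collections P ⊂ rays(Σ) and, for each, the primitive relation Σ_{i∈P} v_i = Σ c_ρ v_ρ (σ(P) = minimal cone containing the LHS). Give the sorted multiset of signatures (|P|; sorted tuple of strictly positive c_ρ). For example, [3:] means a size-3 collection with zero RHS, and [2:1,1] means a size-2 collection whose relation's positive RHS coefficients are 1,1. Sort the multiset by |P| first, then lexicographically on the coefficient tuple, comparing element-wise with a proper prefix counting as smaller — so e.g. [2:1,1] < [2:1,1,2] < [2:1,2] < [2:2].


9 collections generate NE(X_Σ); each relation:

  • {1,5}:  v_{1} + v_{5} = v_{2} + v_{8}  so sig = [2:1,1]
  • {2,4}:  v_{2} + v_{4} = v_{1} + v_{6}  so sig = [2:1,1]
  • {4,5}:  v_{4} + v_{5} = v_{6} + v_{8}  so sig = [2:1,1]
  • {3,5,9}:  v_{3} + v_{5} + v_{9} = 0  so sig = [3:]
  • {1,6,7}:  v_{1} + v_{6} + v_{7} = v_{3} + v_{9}  so sig = [3:1,1]
  • {1,4,7}:  v_{1} + v_{4} + v_{7} = 2·v_{3} + v_{8} + 2·v_{9}  so sig = [3:1,2,2]
  • {2,6,7,8}:  v_{2} + v_{6} + v_{7} + v_{8} = 0  so sig = [4:]
  • {2,3,8,9}:  v_{2} + v_{3} + v_{8} + v_{9} = v_{1}  so sig = [4:1]
  • {3,6,8,9}:  v_{3} + v_{6} + v_{8} + v_{9} = v_{4}  so sig = [4:1]

Signatures (|P|; sorted positive RHS coefficients), sorted:
[[2:1,1], [2:1,1], [2:1,1], [3:], [3:1,1], [3:1,2,2], [4:], [4:1], [4:1]]


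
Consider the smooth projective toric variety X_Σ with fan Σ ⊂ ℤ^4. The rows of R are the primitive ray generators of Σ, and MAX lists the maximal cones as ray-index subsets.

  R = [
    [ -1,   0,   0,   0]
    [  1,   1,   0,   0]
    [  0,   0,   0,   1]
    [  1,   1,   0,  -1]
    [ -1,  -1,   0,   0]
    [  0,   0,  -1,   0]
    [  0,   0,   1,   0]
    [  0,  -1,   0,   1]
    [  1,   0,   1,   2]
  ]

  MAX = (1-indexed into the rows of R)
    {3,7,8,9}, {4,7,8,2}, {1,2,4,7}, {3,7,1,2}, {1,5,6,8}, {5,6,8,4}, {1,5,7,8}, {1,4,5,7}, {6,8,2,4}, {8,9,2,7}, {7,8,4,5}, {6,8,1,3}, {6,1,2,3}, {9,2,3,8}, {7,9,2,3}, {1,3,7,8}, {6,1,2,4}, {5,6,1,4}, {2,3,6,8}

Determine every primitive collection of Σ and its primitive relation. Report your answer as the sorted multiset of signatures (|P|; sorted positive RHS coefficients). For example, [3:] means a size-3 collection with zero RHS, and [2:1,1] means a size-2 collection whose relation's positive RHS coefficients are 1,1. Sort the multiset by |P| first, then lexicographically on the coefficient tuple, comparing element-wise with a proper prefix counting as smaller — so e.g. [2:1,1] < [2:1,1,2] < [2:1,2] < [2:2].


11 collections generate NE(X_Σ); each relation:

  {2,5}:  v_{2} + v_{5} = 0  ⟹  sig = [2:]
  {6,7}:  v_{6} + v_{7} = 0  ⟹  sig = [2:]
  {3,4}:  v_{3} + v_{4} = v_{2}  ⟹  sig = [2:1]
  {3,5}:  v_{3} + v_{5} = v_{1} + v_{8}  ⟹  sig = [2:1,1]
  {5,9}:  v_{5} + v_{9} = v_{3} + v_{7} + v_{8}  ⟹  sig = [2:1,1,1]
  {6,9}:  v_{6} + v_{9} = v_{2} + v_{3} + v_{8}  ⟹  sig = [2:1,1,1]
  {4,9}:  v_{4} + v_{9} = 2·v_{2} + v_{7} + v_{8}  ⟹  sig = [2:1,1,2]
  {1,9}:  v_{1} + v_{9} = 2·v_{3} + v_{7}  ⟹  sig = [2:1,2]
  {1,4,8}:  v_{1} + v_{4} + v_{8} = 0  ⟹  sig = [3:]
  {1,2,8}:  v_{1} + v_{2} + v_{8} = v_{3}  ⟹  sig = [3:1]
  {2,3,7,8}:  v_{2} + v_{3} + v_{7} + v_{8} = v_{9}  ⟹  sig = [4:1]

Sorted signature multiset PRS(X):
{ [2:] ×2,  [2:1],  [2:1,1],  [2:1,1,1] ×2,  [2:1,1,2],  [2:1,2],  [3:],  [3:1],  [4:1] }


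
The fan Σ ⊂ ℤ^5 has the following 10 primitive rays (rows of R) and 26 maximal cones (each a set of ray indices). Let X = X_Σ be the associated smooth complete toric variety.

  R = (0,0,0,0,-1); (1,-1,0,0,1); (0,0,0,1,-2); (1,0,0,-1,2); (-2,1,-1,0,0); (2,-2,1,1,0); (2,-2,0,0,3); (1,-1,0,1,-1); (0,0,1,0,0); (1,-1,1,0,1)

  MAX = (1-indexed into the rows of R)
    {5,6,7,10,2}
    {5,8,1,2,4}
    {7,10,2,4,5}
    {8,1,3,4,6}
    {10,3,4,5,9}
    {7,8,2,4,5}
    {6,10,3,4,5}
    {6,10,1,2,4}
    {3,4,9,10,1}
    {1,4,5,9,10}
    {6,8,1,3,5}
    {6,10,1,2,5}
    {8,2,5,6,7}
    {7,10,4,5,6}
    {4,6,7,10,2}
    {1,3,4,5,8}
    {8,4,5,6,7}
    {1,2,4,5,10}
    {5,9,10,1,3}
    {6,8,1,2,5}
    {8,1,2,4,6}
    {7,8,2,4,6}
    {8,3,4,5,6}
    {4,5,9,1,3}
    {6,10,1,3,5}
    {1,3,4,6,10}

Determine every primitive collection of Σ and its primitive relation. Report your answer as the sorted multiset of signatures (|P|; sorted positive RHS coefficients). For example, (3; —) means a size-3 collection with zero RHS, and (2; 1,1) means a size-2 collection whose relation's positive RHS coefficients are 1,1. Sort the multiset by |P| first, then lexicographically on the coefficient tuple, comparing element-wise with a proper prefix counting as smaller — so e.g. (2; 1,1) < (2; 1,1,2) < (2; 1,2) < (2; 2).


11 collections generate NE(X_Σ); each relation:

  P = {2,3}:  v_{2} + v_{3} = v_{8}  so sig = (2; 1)
  P = {2,9}:  v_{2} + v_{9} = v_{10}  so sig = (2; 1)
  P = {8,10}:  v_{8} + v_{10} = v_{6}  so sig = (2; 1)
  P = {8,9}:  v_{8} + v_{9} = v_{3} + v_{10}  so sig = (2; 1,1)
  P = {3,7}:  v_{3} + v_{7} = v_{4} + v_{5} + v_{6} + v_{8}  so sig = (2; 1,1,1,1)
  P = {7,9}:  v_{7} + v_{9} = v_{4} + v_{5} + v_{6} + v_{10}  so sig = (2; 1,1,1,1)
  P = {6,9}:  v_{6} + v_{9} = v_{3} + 2·v_{10}  so sig = (2; 1,2)
  P = {1,7}:  v_{1} + v_{7} = 2·v_{2}  so sig = (2; 2)
  P = {1,4,5,6}:  v_{1} + v_{4} + v_{5} + v_{6} = v_{2}  so sig = (4; 1)
  P = {2,4,5,6}:  v_{2} + v_{4} + v_{5} + v_{6} = v_{7}  so sig = (4; 1)
  P = {1,3,4,5,10}:  v_{1} + v_{3} + v_{4} + v_{5} + v_{10} = 0  so sig = (5; —)

Hence PRS(X_Σ) =
    (2; 1)
    (2; 1)
    (2; 1)
    (2; 1,1)
    (2; 1,1,1,1)
    (2; 1,1,1,1)
    (2; 1,2)
    (2; 2)
    (4; 1)
    (4; 1)
    (5; —)


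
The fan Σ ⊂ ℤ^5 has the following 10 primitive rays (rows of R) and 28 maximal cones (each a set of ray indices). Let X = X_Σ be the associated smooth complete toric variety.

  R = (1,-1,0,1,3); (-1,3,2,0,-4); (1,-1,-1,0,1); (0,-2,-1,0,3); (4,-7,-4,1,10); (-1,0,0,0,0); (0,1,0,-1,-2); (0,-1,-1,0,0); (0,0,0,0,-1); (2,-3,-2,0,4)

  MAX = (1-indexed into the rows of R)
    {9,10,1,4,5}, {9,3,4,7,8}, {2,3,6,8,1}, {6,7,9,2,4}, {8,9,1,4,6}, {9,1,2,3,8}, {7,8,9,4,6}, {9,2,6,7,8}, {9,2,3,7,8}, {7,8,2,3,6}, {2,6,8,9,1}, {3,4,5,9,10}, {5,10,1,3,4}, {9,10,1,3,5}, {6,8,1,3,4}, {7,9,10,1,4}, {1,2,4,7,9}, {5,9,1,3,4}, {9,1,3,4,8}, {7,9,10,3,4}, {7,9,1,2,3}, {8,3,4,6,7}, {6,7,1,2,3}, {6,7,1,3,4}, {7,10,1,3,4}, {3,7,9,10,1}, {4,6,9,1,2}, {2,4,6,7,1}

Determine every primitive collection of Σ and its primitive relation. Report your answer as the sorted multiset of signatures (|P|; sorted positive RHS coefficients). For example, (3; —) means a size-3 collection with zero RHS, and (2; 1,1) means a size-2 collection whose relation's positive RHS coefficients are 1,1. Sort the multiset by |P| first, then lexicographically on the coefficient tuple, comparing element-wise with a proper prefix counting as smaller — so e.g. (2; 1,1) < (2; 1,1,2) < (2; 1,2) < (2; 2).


Σ has 14 primitive collections:

  P={6,10}:  v_{6} + v_{10} = v_{3} + v_{4}  ⇒ sig = (2; 1,1)
  P={2,5}:  v_{2} + v_{5} = v_{1} + v_{9} + v_{10}  ⇒ sig = (2; 1,1,1)
  P={2,10}:  v_{2} + v_{10} = v_{1} + v_{7} + v_{9}  ⇒ sig = (2; 1,1,1)
  P={8,10}:  v_{8} + v_{10} = 2·v_{3} + v_{4} + v_{9}  ⇒ sig = (2; 1,1,2)
  P={5,6}:  v_{5} + v_{6} = v_{1} + 2·v_{3} + 2·v_{4} + v_{9}  ⇒ sig = (2; 1,1,2,2)
  P={5,8}:  v_{5} + v_{8} = v_{1} + 3·v_{3} + 2·v_{4} + 2·v_{9}  ⇒ sig = (2; 1,2,2,3)
  P={5,7}:  v_{5} + v_{7} = 2·v_{10}  ⇒ sig = (2; 2)
  P={2,3,4}:  v_{2} + v_{3} + v_{4} = 0  ⇒ sig = (3; —)
  P={1,7,8}:  v_{1} + v_{7} + v_{8} = v_{3}  ⇒ sig = (3; 1)
  P={3,6,9}:  v_{3} + v_{6} + v_{9} = v_{8}  ⇒ sig = (3; 1)
  P={2,4,8}:  v_{2} + v_{4} + v_{8} = v_{6} + v_{9}  ⇒ sig = (3; 1,1)
  P={1,6,7,9}:  v_{1} + v_{6} + v_{7} + v_{9} = 0  ⇒ sig = (4; —)
  P={1,3,4,7,9}:  v_{1} + v_{3} + v_{4} + v_{7} + v_{9} = v_{10}  ⇒ sig = (5; 1)
  P={1,3,4,9,10}:  v_{1} + v_{3} + v_{4} + v_{9} + v_{10} = v_{5}  ⇒ sig = (5; 1)

Hence PRS(X_Σ) =
[(2; 1,1), (2; 1,1,1), (2; 1,1,1), (2; 1,1,2), (2; 1,1,2,2), (2; 1,2,2,3), (2; 2), (3; —), (3; 1), (3; 1), (3; 1,1), (4; —), (5; 1), (5; 1)]


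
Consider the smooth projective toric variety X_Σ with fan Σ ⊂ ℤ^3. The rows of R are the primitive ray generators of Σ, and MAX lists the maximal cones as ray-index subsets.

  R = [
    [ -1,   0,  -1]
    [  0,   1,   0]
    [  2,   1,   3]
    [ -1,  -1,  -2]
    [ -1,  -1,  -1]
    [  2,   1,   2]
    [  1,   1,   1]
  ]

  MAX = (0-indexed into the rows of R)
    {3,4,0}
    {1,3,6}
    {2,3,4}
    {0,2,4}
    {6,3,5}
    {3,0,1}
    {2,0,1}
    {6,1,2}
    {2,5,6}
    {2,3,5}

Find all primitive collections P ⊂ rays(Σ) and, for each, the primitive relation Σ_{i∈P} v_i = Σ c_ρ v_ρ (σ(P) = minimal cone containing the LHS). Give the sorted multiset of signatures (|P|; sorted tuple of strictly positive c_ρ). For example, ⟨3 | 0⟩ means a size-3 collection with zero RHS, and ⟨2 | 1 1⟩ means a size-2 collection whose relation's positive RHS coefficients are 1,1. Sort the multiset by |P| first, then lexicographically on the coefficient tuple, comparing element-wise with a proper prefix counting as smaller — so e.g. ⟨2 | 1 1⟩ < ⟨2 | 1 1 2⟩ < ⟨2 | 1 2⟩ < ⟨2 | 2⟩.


Primitive collections (9):

  • {4,6}:  v_{4} + v_{6} = 0  →  sig = ⟨2 | 0⟩
  • {0,5}:  v_{0} + v_{5} = v_{6}  →  sig = ⟨2 | 1⟩
  • {0,6}:  v_{0} + v_{6} = v_{1}  →  sig = ⟨2 | 1⟩
  • {1,4}:  v_{1} + v_{4} = v_{0}  →  sig = ⟨2 | 1⟩
  • {4,5}:  v_{4} + v_{5} = v_{2} + v_{3}  →  sig = ⟨2 | 1 1⟩
  • {1,5}:  v_{1} + v_{5} = 2·v_{6}  →  sig = ⟨2 | 2⟩
  • {0,2,3}:  v_{0} + v_{2} + v_{3} = 0  →  sig = ⟨3 | 0⟩
  • {1,2,3}:  v_{1} + v_{2} + v_{3} = v_{6}  →  sig = ⟨3 | 1⟩
  • {2,3,6}:  v_{2} + v_{3} + v_{6} = v_{5}  →  sig = ⟨3 | 1⟩

Hence PRS(X_Σ) =
[⟨2 | 0⟩, ⟨2 | 1⟩, ⟨2 | 1⟩, ⟨2 | 1⟩, ⟨2 | 1 1⟩, ⟨2 | 2⟩, ⟨3 | 0⟩, ⟨3 | 1⟩, ⟨3 | 1⟩]


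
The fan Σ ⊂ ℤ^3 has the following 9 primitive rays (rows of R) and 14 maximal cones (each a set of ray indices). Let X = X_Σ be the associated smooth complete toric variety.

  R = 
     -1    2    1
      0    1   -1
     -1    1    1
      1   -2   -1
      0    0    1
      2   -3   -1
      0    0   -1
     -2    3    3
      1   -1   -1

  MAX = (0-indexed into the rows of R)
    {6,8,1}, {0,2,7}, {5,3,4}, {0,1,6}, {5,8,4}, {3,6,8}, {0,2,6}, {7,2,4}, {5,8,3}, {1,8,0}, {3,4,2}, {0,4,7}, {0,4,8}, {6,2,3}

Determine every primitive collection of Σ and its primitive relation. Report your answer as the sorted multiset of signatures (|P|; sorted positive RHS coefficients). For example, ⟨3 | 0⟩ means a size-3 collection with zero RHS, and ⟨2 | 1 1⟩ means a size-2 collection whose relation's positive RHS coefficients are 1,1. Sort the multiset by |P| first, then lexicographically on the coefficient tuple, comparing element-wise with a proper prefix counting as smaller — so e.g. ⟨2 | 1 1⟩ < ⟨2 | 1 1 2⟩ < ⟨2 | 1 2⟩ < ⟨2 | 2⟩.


The 18 primitive collections of Σ (r=9, n=3):

  P = {0,3}:  v_{0} + v_{3} = 0  →  sig = ⟨2 | 0⟩
  P = {2,8}:  v_{2} + v_{8} = 0  →  sig = ⟨2 | 0⟩
  P = {4,6}:  v_{4} + v_{6} = 0  →  sig = ⟨2 | 0⟩
  P = {0,5}:  v_{0} + v_{5} = v_{4} + v_{8}  →  sig = ⟨2 | 1 1⟩
  P = {1,2}:  v_{1} + v_{2} = v_{0} + v_{6}  →  sig = ⟨2 | 1 1⟩
  P = {1,3}:  v_{1} + v_{3} = v_{6} + v_{8}  →  sig = ⟨2 | 1 1⟩
  P = {1,4}:  v_{1} + v_{4} = v_{0} + v_{8}  →  sig = ⟨2 | 1 1⟩
  P = {2,5}:  v_{2} + v_{5} = v_{3} + v_{4}  →  sig = ⟨2 | 1 1⟩
  P = {3,7}:  v_{3} + v_{7} = v_{2} + v_{4}  →  sig = ⟨2 | 1 1⟩
  P = {5,6}:  v_{5} + v_{6} = v_{3} + v_{8}  →  sig = ⟨2 | 1 1⟩
  P = {6,7}:  v_{6} + v_{7} = v_{0} + v_{2}  →  sig = ⟨2 | 1 1⟩
  P = {7,8}:  v_{7} + v_{8} = v_{0} + v_{4}  →  sig = ⟨2 | 1 1⟩
  P = {1,5}:  v_{1} + v_{5} = 2·v_{8}  →  sig = ⟨2 | 2⟩
  P = {1,7}:  v_{1} + v_{7} = 2·v_{0}  →  sig = ⟨2 | 2⟩
  P = {5,7}:  v_{5} + v_{7} = 2·v_{4}  →  sig = ⟨2 | 2⟩
  P = {0,2,4}:  v_{0} + v_{2} + v_{4} = v_{7}  →  sig = ⟨3 | 1⟩
  P = {0,6,8}:  v_{0} + v_{6} + v_{8} = v_{1}  →  sig = ⟨3 | 1⟩
  P = {3,4,8}:  v_{3} + v_{4} + v_{8} = v_{5}  →  sig = ⟨3 | 1⟩

Sorted signature multiset PRS(X):
    ⟨2 | 0⟩
    ⟨2 | 0⟩
    ⟨2 | 0⟩
    ⟨2 | 1 1⟩
    ⟨2 | 1 1⟩
    ⟨2 | 1 1⟩
    ⟨2 | 1 1⟩
    ⟨2 | 1 1⟩
    ⟨2 | 1 1⟩
    ⟨2 | 1 1⟩
    ⟨2 | 1 1⟩
    ⟨2 | 1 1⟩
    ⟨2 | 2⟩
    ⟨2 | 2⟩
    ⟨2 | 2⟩
    ⟨3 | 1⟩
    ⟨3 | 1⟩
    ⟨3 | 1⟩


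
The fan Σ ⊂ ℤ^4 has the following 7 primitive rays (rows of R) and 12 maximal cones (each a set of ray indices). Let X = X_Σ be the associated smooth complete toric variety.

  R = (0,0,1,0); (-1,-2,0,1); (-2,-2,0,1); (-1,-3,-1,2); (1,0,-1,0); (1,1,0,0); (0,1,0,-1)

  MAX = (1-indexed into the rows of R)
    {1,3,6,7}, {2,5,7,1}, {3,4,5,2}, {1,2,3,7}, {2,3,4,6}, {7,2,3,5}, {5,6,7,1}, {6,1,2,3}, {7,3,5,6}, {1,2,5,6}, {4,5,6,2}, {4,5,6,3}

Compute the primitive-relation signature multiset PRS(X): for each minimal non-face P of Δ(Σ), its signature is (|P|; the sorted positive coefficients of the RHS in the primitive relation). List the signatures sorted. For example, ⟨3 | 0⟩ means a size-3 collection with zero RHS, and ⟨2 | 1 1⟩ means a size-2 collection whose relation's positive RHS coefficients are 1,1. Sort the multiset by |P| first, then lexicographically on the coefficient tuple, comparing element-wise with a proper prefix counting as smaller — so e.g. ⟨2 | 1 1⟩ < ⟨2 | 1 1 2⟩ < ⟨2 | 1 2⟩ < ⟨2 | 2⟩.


5 minimal non-faces of Δ(Σ) (on 7 rays):

  • {4,7}:  v_{4} + v_{7} = v_{3} + v_{5}  ⟹  sig = ⟨2 | 1 1⟩
  • {1,4}:  v_{1} + v_{4} = 2·v_{2} + v_{6}  ⟹  sig = ⟨2 | 1 2⟩
  • {2,6,7}:  v_{2} + v_{6} + v_{7} = 0  ⟹  sig = ⟨3 | 0⟩
  • {1,3,5}:  v_{1} + v_{3} + v_{5} = v_{2}  ⟹  sig = ⟨3 | 1⟩
  • {2,3,5,6}:  v_{2} + v_{3} + v_{5} + v_{6} = v_{4}  ⟹  sig = ⟨4 | 1⟩

Signatures (|P|; sorted positive RHS coefficients), sorted:
    ⟨2 | 1 1⟩
    ⟨2 | 1 2⟩
    ⟨3 | 0⟩
    ⟨3 | 1⟩
    ⟨4 | 1⟩


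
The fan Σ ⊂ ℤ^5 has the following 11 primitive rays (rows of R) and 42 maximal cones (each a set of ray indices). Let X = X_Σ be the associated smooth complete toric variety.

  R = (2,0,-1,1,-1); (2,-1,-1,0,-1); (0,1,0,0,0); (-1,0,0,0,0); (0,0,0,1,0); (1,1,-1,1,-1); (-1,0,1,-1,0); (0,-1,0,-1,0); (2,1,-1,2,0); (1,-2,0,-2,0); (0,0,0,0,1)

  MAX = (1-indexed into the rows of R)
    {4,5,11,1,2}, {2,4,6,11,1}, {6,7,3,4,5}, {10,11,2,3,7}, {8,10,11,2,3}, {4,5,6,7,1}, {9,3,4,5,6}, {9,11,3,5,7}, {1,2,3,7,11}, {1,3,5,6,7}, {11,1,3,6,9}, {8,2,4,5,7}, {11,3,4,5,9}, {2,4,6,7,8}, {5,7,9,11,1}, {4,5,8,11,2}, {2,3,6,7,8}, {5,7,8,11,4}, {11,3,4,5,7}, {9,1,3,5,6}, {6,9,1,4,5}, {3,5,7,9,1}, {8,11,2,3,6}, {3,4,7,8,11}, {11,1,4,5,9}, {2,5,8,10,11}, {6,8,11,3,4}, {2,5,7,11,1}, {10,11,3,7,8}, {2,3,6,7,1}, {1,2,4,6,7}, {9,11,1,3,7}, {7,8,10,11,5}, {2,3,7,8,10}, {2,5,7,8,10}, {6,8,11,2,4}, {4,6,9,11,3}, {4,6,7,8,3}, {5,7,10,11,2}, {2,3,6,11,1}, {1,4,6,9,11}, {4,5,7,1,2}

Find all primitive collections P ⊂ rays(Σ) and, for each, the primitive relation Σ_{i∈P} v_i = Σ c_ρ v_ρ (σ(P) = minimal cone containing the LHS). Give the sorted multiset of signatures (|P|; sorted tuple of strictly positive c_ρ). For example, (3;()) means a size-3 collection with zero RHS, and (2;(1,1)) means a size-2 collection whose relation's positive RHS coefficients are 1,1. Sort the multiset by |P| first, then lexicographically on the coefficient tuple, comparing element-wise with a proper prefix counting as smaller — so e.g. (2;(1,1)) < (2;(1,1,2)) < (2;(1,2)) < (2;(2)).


Σ has 22 primitive collections:

  • {1,8}:  v_{1} + v_{8} = v_{2}  →  sig = (2;(1))
  • {8,9}:  v_{8} + v_{9} = v_{1} + v_{11}  →  sig = (2;(1,1))
  • {6,10}:  v_{6} + v_{10} = v_{2} + v_{3} + v_{8}  →  sig = (2;(1,1,1))
  • {9,10}:  v_{9} + v_{10} = v_{1} + v_{2} + v_{7} + 2·v_{11}  →  sig = (2;(1,1,1,2))
  • {1,10}:  v_{1} + v_{10} = 2·v_{2} + v_{7} + v_{11}  →  sig = (2;(1,1,2))
  • {2,9}:  v_{2} + v_{9} = 2·v_{1} + v_{11}  →  sig = (2;(1,2))
  • {4,10}:  v_{4} + v_{10} = 2·v_{8}  →  sig = (2;(2))
  • {3,5,8}:  v_{3} + v_{5} + v_{8} = 0  →  sig = (3;())
  • {1,3,4}:  v_{1} + v_{3} + v_{4} = v_{6}  →  sig = (3;(1))
  • {2,3,5}:  v_{2} + v_{3} + v_{5} = v_{1}  →  sig = (3;(1))
  • {6,7,11}:  v_{6} + v_{7} + v_{11} = v_{3}  →  sig = (3;(1))
  • {2,3,4}:  v_{2} + v_{3} + v_{4} = v_{6} + v_{8}  →  sig = (3;(1,1))
  • {4,7,9}:  v_{4} + v_{7} + v_{9} = v_{3} + v_{5}  →  sig = (3;(1,1))
  • {5,6,8}:  v_{5} + v_{6} + v_{8} = v_{1} + v_{4}  →  sig = (3;(1,1))
  • {5,6,11}:  v_{5} + v_{6} + v_{11} = v_{4} + v_{9}  →  sig = (3;(1,1))
  • {3,5,10}:  v_{3} + v_{5} + v_{10} = v_{2} + v_{7} + v_{11}  →  sig = (3;(1,1,1))
  • {6,7,9}:  v_{6} + v_{7} + v_{9} = v_{1} + 2·v_{3} + v_{5}  →  sig = (3;(1,1,2))
  • {2,5,6}:  v_{2} + v_{5} + v_{6} = 2·v_{1} + v_{4}  →  sig = (3;(1,2))
  • {1,4,7,11}:  v_{1} + v_{4} + v_{7} + v_{11} = 0  →  sig = (4;())
  • {1,3,5,11}:  v_{1} + v_{3} + v_{5} + v_{11} = v_{9}  →  sig = (4;(1))
  • {2,4,7,11}:  v_{2} + v_{4} + v_{7} + v_{11} = v_{8}  →  sig = (4;(1))
  • {2,7,8,11}:  v_{2} + v_{7} + v_{8} + v_{11} = v_{10}  →  sig = (4;(1))

Signatures (|P|; sorted positive RHS coefficients), sorted:
{ (2;(1)),  (2;(1,1)),  (2;(1,1,1)),  (2;(1,1,1,2)),  (2;(1,1,2)),  (2;(1,2)),  (2;(2)),  (3;()),  (3;(1)) ×3,  (3;(1,1)) ×4,  (3;(1,1,1)),  (3;(1,1,2)),  (3;(1,2)),  (4;()),  (4;(1)) ×3 }


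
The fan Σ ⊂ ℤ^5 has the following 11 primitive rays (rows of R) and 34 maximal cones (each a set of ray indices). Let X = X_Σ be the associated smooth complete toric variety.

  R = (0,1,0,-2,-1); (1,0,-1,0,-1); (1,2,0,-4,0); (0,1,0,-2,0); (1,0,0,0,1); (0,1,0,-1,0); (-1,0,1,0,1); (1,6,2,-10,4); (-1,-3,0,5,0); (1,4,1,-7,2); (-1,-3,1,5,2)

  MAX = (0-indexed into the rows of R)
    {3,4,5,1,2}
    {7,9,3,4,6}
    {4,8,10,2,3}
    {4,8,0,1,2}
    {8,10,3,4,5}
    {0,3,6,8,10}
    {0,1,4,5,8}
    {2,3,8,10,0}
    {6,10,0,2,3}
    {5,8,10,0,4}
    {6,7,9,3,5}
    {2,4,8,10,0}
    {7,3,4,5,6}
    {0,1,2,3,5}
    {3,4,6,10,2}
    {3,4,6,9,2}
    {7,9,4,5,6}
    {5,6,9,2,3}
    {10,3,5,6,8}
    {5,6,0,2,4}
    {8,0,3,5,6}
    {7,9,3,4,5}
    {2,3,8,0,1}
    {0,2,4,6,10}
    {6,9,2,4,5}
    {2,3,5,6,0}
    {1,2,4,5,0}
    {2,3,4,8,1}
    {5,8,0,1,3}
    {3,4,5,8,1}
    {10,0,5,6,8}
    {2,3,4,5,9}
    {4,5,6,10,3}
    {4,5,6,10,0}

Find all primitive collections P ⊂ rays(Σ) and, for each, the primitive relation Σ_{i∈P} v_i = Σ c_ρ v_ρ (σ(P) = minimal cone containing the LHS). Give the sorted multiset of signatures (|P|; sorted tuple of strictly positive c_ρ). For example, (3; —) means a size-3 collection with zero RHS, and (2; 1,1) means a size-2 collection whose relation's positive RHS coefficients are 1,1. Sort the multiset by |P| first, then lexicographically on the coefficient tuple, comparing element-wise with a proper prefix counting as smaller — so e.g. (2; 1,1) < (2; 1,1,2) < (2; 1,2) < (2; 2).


Minimal non-faces — 19 found among 11 rays, 34 max cones:

  P={1,6}:  v_{1} + v_{6} = 0  ⟹  sig = (2; —)
  P={1,10}:  v_{1} + v_{10} = v_{4} + v_{8}  ⟹  sig = (2; 1,1)
  P={8,9}:  v_{8} + v_{9} = v_{3} + v_{4} + v_{6}  ⟹  sig = (2; 1,1,1)
  P={0,7}:  v_{0} + v_{7} = v_{2} + v_{5} + v_{6} + v_{9}  ⟹  sig = (2; 1,1,1,1)
  P={1,7}:  v_{1} + v_{7} = v_{3} + v_{4} + v_{5} + v_{9}  ⟹  sig = (2; 1,1,1,1)
  P={1,9}:  v_{1} + v_{9} = v_{2} + v_{3} + v_{4} + v_{5}  ⟹  sig = (2; 1,1,1,1)
  P={0,9}:  v_{0} + v_{9} = 2·v_{2} + v_{5} + v_{6}  ⟹  sig = (2; 1,1,2)
  P={9,10}:  v_{9} + v_{10} = v_{3} + 2·v_{4} + 2·v_{6}  ⟹  sig = (2; 1,2,2)
  P={7,8}:  v_{7} + v_{8} = 2·v_{3} + 2·v_{4} + v_{5} + 2·v_{6}  ⟹  sig = (2; 1,2,2,2)
  P={7,10}:  v_{7} + v_{10} = 2·v_{3} + 3·v_{4} + v_{5} + 3·v_{6}  ⟹  sig = (2; 1,2,3,3)
  P={2,7}:  v_{2} + v_{7} = 2·v_{9}  ⟹  sig = (2; 2)
  P={2,5,8}:  v_{2} + v_{5} + v_{8} = 0  ⟹  sig = (3; —)
  P={0,3,4}:  v_{0} + v_{3} + v_{4} = v_{2}  ⟹  sig = (3; 1)
  P={4,6,8}:  v_{4} + v_{6} + v_{8} = v_{10}  ⟹  sig = (3; 1)
  P={2,5,10}:  v_{2} + v_{5} + v_{10} = v_{4} + v_{6}  ⟹  sig = (3; 1,1)
  P={2,6,8}:  v_{2} + v_{6} + v_{8} = v_{0} + v_{3} + v_{10}  ⟹  sig = (3; 1,1,1)
  P={0,3,5,10}:  v_{0} + v_{3} + v_{5} + v_{10} = v_{6}  ⟹  sig = (4; 1)
  P={2,3,4,5,6}:  v_{2} + v_{3} + v_{4} + v_{5} + v_{6} = v_{9}  ⟹  sig = (5; 1)
  P={3,4,5,6,9}:  v_{3} + v_{4} + v_{5} + v_{6} + v_{9} = v_{7}  ⟹  sig = (5; 1)

Sorted signature multiset PRS(X):
    |P|=2: 11 collections, coeffs (), (1,1), (1,1,1), (1,1,1,1), (1,1,1,1), (1,1,1,1), (1,1,2), (1,2,2), (1,2,2,2), (1,2,3,3), (2)
    |P|=3: 5 collections, coeffs (), (1), (1), (1,1), (1,1,1)
    |P|=4: 1 collection, coeffs (1)
    |P|=5: 2 collections, coeffs (1), (1)


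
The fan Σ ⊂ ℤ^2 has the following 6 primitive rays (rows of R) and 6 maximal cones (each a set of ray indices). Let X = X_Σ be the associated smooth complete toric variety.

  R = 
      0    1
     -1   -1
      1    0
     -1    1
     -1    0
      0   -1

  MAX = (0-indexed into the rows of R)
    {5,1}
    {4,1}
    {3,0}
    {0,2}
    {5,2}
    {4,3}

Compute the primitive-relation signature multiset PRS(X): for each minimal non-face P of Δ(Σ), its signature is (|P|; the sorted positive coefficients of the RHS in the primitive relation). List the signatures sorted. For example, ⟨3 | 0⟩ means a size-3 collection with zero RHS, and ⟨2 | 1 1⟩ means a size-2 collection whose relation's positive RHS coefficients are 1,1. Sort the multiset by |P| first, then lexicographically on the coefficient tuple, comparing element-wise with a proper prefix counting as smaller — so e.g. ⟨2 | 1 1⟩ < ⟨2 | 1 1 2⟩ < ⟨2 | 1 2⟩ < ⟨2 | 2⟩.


9 collections generate NE(X_Σ); each relation:

  P={0,5}:  v_{0} + v_{5} = 0  ⇒ sig = ⟨2 | 0⟩
  P={2,4}:  v_{2} + v_{4} = 0  ⇒ sig = ⟨2 | 0⟩
  P={0,1}:  v_{0} + v_{1} = v_{4}  ⇒ sig = ⟨2 | 1⟩
  P={0,4}:  v_{0} + v_{4} = v_{3}  ⇒ sig = ⟨2 | 1⟩
  P={1,2}:  v_{1} + v_{2} = v_{5}  ⇒ sig = ⟨2 | 1⟩
  P={2,3}:  v_{2} + v_{3} = v_{0}  ⇒ sig = ⟨2 | 1⟩
  P={3,5}:  v_{3} + v_{5} = v_{4}  ⇒ sig = ⟨2 | 1⟩
  P={4,5}:  v_{4} + v_{5} = v_{1}  ⇒ sig = ⟨2 | 1⟩
  P={1,3}:  v_{1} + v_{3} = 2·v_{4}  ⇒ sig = ⟨2 | 2⟩

Signatures (|P|; sorted positive RHS coefficients), sorted:
    ⟨2 | 0⟩
    ⟨2 | 0⟩
    ⟨2 | 1⟩
    ⟨2 | 1⟩
    ⟨2 | 1⟩
    ⟨2 | 1⟩
    ⟨2 | 1⟩
    ⟨2 | 1⟩
    ⟨2 | 2⟩
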